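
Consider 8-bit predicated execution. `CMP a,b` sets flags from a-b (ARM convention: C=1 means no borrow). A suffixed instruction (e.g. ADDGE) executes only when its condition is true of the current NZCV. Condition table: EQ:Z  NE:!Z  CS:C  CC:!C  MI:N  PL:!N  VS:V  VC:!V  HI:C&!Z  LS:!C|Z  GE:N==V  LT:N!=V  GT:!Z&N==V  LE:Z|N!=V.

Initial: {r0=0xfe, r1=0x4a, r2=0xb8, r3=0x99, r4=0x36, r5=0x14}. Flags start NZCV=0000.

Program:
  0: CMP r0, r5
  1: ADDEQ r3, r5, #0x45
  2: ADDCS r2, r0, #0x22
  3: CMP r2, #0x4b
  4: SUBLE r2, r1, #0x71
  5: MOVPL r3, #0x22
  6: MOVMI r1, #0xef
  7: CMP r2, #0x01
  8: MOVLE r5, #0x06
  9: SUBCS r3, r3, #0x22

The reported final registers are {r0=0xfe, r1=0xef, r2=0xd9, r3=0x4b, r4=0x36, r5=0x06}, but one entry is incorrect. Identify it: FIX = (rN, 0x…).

FIX = (r3, 0x77)

[0] flags=1010 → (cmp)
[1] flags=1010 EQ?F → skip
[2] flags=1010 CS?T → r2=0x20
[3] flags=1000 → (cmp)
[4] flags=1000 LE?T → r2=0xd9
[5] flags=1000 PL?F → skip
[6] flags=1000 MI?T → r1=0xef
[7] flags=1010 → (cmp)
[8] flags=1010 LE?T → r5=0x06
[9] flags=1010 CS?T → r3=0x77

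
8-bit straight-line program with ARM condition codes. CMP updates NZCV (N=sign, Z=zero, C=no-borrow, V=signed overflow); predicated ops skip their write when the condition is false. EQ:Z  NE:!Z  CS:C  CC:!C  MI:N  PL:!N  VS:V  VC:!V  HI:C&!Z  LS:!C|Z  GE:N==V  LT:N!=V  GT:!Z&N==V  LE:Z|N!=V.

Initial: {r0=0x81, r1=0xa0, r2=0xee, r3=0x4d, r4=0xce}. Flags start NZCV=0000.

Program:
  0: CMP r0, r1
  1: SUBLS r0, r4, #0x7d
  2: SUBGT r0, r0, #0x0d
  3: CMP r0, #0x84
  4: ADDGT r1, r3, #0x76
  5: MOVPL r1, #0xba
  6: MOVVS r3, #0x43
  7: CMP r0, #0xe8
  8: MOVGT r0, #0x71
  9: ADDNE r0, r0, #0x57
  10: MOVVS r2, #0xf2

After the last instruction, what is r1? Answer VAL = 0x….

[0] flags=1000 → (cmp)
[1] flags=1000 LS?T → r0=0x51
[2] flags=1000 GT?F → skip
[3] flags=1001 → (cmp)
[4] flags=1001 GT?T → r1=0xc3
[5] flags=1001 PL?F → skip
[6] flags=1001 VS?T → r3=0x43
[7] flags=0000 → (cmp)
[8] flags=0000 GT?T → r0=0x71
[9] flags=0000 NE?T → r0=0xc8
[10] flags=0000 VS?F → skip

VAL = 0xc3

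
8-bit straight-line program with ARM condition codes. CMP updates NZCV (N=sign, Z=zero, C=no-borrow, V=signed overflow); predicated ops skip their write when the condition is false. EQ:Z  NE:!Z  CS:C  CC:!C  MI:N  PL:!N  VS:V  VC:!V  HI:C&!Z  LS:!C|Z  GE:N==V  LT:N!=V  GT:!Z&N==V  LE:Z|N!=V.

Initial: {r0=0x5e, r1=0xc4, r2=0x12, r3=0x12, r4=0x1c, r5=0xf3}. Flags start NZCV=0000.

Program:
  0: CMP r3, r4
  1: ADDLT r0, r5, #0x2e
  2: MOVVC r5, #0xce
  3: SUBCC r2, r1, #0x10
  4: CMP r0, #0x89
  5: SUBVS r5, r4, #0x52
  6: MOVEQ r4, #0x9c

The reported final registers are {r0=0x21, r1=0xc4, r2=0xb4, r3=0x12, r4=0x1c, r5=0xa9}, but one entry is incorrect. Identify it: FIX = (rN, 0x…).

0: ✓ CMP  NZCV=1000
1: ✓ ADDLT  r0←0x21
2: ✓ MOVVC  r5←0xce
3: ✓ SUBCC  r2←0xb4
4: ✓ CMP  NZCV=1001
5: ✓ SUBVS  r5←0xca
6: · MOVEQ

FIX = (r5, 0xca)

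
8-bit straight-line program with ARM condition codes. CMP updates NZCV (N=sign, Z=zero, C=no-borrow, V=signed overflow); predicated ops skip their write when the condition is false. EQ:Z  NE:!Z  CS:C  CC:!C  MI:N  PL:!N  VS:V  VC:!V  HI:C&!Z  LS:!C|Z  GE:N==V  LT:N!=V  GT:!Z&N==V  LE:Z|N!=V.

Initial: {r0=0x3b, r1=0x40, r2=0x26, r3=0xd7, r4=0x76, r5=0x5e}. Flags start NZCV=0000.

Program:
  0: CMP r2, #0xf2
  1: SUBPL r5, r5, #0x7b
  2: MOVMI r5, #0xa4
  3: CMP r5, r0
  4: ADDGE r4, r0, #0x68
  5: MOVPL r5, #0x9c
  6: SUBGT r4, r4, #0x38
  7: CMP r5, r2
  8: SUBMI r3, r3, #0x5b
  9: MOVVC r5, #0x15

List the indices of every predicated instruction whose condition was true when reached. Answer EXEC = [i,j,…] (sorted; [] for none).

0: ✓ CMP  NZCV=0000
1: ✓ SUBPL  r5←0xe3
2: · MOVMI
3: ✓ CMP  NZCV=1010
4: · ADDGE
5: · MOVPL
6: · SUBGT
7: ✓ CMP  NZCV=1010
8: ✓ SUBMI  r3←0x7c
9: ✓ MOVVC  r5←0x15

EXEC = [1,8,9]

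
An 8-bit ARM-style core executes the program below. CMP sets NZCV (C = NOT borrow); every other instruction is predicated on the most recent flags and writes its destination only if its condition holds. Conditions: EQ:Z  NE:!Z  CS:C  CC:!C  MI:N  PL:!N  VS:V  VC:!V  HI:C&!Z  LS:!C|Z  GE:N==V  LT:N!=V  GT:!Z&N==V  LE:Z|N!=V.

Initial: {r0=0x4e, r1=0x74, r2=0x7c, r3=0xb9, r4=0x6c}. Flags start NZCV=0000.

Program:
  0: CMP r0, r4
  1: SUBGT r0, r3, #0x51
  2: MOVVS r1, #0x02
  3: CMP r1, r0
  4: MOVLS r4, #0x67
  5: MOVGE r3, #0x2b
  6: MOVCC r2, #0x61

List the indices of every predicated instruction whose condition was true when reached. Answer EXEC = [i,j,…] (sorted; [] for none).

EXEC = [5]

[0] flags=1000 → (cmp)
[1] flags=1000 GT?F → skip
[2] flags=1000 VS?F → skip
[3] flags=0010 → (cmp)
[4] flags=0010 LS?F → skip
[5] flags=0010 GE?T → r3=0x2b
[6] flags=0010 CC?F → skip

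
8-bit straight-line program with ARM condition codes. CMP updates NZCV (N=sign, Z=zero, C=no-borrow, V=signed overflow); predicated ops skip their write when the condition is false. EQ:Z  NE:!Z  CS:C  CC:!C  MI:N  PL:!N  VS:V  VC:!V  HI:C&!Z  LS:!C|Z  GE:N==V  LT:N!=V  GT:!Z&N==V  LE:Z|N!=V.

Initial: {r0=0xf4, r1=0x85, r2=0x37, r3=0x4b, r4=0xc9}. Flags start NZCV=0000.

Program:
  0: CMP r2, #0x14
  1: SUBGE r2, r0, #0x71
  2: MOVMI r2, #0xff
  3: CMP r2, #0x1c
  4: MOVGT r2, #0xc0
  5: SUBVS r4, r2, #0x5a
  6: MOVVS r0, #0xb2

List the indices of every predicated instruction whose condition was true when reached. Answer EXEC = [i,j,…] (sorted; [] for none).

EXEC = [1,5,6]

0: ✓ CMP  NZCV=0010
1: ✓ SUBGE  r2←0x83
2: · MOVMI
3: ✓ CMP  NZCV=0011
4: · MOVGT
5: ✓ SUBVS  r4←0x29
6: ✓ MOVVS  r0←0xb2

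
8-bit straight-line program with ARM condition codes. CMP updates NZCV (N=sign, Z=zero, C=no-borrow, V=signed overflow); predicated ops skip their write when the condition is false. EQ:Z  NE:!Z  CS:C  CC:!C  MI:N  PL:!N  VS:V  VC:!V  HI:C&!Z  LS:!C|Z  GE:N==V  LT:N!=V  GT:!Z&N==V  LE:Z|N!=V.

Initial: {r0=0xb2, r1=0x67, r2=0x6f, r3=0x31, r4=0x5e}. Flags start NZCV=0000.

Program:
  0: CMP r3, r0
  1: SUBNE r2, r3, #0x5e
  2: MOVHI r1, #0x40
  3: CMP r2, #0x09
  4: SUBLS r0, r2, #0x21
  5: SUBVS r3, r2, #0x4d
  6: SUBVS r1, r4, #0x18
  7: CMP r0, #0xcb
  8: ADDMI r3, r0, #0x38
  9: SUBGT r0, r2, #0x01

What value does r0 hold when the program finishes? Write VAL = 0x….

0: ✓ CMP  NZCV=0000
1: ✓ SUBNE  r2←0xd3
2: · MOVHI
3: ✓ CMP  NZCV=1010
4: · SUBLS
5: · SUBVS
6: · SUBVS
7: ✓ CMP  NZCV=1000
8: ✓ ADDMI  r3←0xea
9: · SUBGT

VAL = 0xb2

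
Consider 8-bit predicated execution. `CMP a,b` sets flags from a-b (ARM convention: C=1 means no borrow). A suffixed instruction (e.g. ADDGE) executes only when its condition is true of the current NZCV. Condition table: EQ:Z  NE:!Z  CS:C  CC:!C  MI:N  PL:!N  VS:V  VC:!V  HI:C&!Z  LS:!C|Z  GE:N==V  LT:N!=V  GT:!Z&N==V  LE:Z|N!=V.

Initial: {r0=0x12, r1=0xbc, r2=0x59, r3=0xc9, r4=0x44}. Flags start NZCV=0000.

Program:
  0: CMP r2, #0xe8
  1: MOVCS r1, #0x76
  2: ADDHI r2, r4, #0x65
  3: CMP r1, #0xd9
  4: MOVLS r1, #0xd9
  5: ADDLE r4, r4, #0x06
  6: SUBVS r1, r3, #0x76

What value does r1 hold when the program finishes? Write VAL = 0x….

0: ✓ CMP  NZCV=0000
1: · MOVCS
2: · ADDHI
3: ✓ CMP  NZCV=1000
4: ✓ MOVLS  r1←0xd9
5: ✓ ADDLE  r4←0x4a
6: · SUBVS

VAL = 0xd9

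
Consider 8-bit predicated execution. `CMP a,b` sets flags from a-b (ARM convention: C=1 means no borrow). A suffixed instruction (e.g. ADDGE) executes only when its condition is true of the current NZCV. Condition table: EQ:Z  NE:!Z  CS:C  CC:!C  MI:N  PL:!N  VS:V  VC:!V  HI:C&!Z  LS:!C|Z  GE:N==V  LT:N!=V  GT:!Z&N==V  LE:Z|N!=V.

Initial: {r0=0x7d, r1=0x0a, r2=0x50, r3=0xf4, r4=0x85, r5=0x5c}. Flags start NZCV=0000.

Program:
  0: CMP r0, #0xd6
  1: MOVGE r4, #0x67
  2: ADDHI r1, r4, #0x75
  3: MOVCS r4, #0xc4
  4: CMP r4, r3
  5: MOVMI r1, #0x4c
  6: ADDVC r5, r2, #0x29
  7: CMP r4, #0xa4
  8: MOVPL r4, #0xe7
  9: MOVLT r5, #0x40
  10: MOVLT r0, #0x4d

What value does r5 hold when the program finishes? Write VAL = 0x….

[0] flags=1001 → (cmp)
[1] flags=1001 GE?T → r4=0x67
[2] flags=1001 HI?F → skip
[3] flags=1001 CS?F → skip
[4] flags=0000 → (cmp)
[5] flags=0000 MI?F → skip
[6] flags=0000 VC?T → r5=0x79
[7] flags=1001 → (cmp)
[8] flags=1001 PL?F → skip
[9] flags=1001 LT?F → skip
[10] flags=1001 LT?F → skip

VAL = 0x79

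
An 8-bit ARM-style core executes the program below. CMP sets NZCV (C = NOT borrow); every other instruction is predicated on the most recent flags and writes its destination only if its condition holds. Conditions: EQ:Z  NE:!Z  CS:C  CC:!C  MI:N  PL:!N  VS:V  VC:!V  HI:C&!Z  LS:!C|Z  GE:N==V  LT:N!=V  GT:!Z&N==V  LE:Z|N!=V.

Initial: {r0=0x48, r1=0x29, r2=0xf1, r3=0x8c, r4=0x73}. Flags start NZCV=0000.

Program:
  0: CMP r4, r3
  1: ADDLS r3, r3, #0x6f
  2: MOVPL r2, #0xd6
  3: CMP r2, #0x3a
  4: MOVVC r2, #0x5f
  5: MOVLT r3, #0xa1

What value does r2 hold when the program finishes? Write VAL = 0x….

VAL = 0x5f

[0] flags=1001 → (cmp)
[1] flags=1001 LS?T → r3=0xfb
[2] flags=1001 PL?F → skip
[3] flags=1010 → (cmp)
[4] flags=1010 VC?T → r2=0x5f
[5] flags=1010 LT?T → r3=0xa1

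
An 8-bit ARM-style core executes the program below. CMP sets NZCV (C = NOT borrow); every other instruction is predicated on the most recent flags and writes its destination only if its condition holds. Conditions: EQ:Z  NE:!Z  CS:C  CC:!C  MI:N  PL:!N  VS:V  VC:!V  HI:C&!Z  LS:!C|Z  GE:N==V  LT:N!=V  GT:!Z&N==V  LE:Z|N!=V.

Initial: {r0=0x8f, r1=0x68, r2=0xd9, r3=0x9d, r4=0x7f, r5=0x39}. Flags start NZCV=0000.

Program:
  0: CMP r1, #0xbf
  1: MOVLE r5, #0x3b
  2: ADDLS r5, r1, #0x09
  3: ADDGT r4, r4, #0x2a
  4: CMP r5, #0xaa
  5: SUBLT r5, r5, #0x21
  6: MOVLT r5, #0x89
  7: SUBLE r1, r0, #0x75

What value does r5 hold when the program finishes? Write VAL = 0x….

[0] flags=1001 → (cmp)
[1] flags=1001 LE?F → skip
[2] flags=1001 LS?T → r5=0x71
[3] flags=1001 GT?T → r4=0xa9
[4] flags=1001 → (cmp)
[5] flags=1001 LT?F → skip
[6] flags=1001 LT?F → skip
[7] flags=1001 LE?F → skip

VAL = 0x71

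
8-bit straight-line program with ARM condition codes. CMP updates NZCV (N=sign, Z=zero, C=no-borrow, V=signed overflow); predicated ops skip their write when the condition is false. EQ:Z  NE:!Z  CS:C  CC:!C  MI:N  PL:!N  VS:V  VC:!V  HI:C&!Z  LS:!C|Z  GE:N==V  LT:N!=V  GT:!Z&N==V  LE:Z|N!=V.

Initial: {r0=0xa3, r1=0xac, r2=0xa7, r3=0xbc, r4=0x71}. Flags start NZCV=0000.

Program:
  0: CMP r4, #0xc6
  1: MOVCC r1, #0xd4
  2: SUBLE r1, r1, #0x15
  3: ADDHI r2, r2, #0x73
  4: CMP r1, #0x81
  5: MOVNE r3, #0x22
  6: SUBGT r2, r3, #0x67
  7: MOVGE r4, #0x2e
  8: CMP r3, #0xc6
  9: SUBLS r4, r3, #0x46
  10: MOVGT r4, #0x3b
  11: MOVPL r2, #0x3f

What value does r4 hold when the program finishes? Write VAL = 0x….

VAL = 0x3b

0: ✓ CMP  NZCV=1001
1: ✓ MOVCC  r1←0xd4
2: · SUBLE
3: · ADDHI
4: ✓ CMP  NZCV=0010
5: ✓ MOVNE  r3←0x22
6: ✓ SUBGT  r2←0xbb
7: ✓ MOVGE  r4←0x2e
8: ✓ CMP  NZCV=0000
9: ✓ SUBLS  r4←0xdc
10: ✓ MOVGT  r4←0x3b
11: ✓ MOVPL  r2←0x3f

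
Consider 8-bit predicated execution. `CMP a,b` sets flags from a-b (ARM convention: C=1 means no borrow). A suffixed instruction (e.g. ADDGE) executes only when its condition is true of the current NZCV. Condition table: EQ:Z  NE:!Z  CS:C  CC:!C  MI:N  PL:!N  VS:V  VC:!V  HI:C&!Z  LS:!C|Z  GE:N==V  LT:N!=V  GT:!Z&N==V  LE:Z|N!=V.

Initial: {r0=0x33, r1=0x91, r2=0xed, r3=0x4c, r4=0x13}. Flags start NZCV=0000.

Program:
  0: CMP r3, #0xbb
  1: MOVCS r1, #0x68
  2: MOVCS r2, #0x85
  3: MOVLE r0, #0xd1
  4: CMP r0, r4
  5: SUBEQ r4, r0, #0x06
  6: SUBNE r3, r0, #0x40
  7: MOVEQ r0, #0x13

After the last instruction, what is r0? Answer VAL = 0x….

[0] flags=1001 → (cmp)
[1] flags=1001 CS?F → skip
[2] flags=1001 CS?F → skip
[3] flags=1001 LE?F → skip
[4] flags=0010 → (cmp)
[5] flags=0010 EQ?F → skip
[6] flags=0010 NE?T → r3=0xf3
[7] flags=0010 EQ?F → skip

VAL = 0x33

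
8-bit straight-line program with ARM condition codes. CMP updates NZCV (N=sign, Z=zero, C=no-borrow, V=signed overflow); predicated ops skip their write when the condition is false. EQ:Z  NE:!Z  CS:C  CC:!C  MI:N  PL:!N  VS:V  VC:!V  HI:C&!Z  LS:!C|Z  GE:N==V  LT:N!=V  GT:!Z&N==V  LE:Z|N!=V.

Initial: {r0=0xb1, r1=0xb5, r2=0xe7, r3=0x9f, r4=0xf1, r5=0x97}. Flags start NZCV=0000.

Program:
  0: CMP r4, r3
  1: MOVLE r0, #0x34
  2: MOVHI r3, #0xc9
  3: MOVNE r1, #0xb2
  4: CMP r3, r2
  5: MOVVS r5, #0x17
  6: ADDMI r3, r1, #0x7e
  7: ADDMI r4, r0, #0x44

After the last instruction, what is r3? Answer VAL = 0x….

VAL = 0x30

0: ✓ CMP  NZCV=0010
1: · MOVLE
2: ✓ MOVHI  r3←0xc9
3: ✓ MOVNE  r1←0xb2
4: ✓ CMP  NZCV=1000
5: · MOVVS
6: ✓ ADDMI  r3←0x30
7: ✓ ADDMI  r4←0xf5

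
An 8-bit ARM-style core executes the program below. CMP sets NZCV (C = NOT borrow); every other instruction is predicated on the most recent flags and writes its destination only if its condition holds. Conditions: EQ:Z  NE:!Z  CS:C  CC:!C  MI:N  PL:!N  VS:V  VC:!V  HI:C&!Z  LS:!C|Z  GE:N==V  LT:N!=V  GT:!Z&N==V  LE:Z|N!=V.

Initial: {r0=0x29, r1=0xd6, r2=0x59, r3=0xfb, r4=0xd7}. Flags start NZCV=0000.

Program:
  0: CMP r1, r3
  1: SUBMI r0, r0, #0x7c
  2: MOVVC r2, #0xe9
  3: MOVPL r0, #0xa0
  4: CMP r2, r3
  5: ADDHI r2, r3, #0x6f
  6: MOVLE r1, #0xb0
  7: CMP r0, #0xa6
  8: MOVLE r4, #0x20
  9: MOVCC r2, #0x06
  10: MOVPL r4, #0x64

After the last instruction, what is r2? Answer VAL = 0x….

VAL = 0xe9

[0] flags=1000 → (cmp)
[1] flags=1000 MI?T → r0=0xad
[2] flags=1000 VC?T → r2=0xe9
[3] flags=1000 PL?F → skip
[4] flags=1000 → (cmp)
[5] flags=1000 HI?F → skip
[6] flags=1000 LE?T → r1=0xb0
[7] flags=0010 → (cmp)
[8] flags=0010 LE?F → skip
[9] flags=0010 CC?F → skip
[10] flags=0010 PL?T → r4=0x64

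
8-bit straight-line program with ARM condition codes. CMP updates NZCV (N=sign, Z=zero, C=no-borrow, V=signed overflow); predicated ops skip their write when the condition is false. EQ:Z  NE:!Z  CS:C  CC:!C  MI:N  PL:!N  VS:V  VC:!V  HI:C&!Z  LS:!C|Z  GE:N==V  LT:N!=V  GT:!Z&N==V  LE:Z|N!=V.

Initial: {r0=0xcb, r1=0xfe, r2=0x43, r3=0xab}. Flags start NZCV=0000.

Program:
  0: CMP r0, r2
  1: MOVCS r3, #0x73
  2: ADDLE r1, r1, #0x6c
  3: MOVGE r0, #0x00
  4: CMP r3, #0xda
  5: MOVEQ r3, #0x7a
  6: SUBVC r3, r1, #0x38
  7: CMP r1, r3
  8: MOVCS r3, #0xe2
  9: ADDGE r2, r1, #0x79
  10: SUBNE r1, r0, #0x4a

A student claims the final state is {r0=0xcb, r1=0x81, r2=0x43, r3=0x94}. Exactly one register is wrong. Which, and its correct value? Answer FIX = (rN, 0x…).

0: ✓ CMP  NZCV=1010
1: ✓ MOVCS  r3←0x73
2: ✓ ADDLE  r1←0x6a
3: · MOVGE
4: ✓ CMP  NZCV=1001
5: · MOVEQ
6: · SUBVC
7: ✓ CMP  NZCV=1000
8: · MOVCS
9: · ADDGE
10: ✓ SUBNE  r1←0x81

FIX = (r3, 0x73)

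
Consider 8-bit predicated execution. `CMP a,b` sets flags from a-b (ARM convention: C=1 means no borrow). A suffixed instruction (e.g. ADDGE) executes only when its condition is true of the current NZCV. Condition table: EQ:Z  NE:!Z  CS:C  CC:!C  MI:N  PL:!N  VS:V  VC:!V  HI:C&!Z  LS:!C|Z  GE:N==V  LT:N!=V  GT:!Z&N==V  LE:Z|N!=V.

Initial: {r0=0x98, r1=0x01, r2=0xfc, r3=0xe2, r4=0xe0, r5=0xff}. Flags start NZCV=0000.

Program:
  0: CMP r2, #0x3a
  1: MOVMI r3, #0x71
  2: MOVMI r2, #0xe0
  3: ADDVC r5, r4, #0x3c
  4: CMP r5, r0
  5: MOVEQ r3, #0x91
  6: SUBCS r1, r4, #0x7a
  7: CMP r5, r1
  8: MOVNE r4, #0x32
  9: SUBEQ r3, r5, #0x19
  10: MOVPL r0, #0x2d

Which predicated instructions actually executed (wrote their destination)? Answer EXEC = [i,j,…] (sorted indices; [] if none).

EXEC = [1,2,3,8,10]

[0] flags=1010 → (cmp)
[1] flags=1010 MI?T → r3=0x71
[2] flags=1010 MI?T → r2=0xe0
[3] flags=1010 VC?T → r5=0x1c
[4] flags=1001 → (cmp)
[5] flags=1001 EQ?F → skip
[6] flags=1001 CS?F → skip
[7] flags=0010 → (cmp)
[8] flags=0010 NE?T → r4=0x32
[9] flags=0010 EQ?F → skip
[10] flags=0010 PL?T → r0=0x2d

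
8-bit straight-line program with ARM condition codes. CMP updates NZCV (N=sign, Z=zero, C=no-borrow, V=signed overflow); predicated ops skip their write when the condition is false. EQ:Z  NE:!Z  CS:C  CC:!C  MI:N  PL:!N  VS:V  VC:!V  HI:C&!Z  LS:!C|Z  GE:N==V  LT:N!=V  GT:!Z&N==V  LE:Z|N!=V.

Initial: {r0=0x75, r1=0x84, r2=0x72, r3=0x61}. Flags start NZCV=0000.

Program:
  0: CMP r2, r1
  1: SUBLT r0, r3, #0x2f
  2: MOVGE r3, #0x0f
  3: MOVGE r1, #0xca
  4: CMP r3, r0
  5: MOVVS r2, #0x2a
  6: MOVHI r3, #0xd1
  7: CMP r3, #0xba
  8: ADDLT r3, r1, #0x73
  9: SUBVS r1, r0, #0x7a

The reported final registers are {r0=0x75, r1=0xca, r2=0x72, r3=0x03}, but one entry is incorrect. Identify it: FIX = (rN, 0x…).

FIX = (r3, 0x0f)

[0] flags=1001 → (cmp)
[1] flags=1001 LT?F → skip
[2] flags=1001 GE?T → r3=0x0f
[3] flags=1001 GE?T → r1=0xca
[4] flags=1000 → (cmp)
[5] flags=1000 VS?F → skip
[6] flags=1000 HI?F → skip
[7] flags=0000 → (cmp)
[8] flags=0000 LT?F → skip
[9] flags=0000 VS?F → skip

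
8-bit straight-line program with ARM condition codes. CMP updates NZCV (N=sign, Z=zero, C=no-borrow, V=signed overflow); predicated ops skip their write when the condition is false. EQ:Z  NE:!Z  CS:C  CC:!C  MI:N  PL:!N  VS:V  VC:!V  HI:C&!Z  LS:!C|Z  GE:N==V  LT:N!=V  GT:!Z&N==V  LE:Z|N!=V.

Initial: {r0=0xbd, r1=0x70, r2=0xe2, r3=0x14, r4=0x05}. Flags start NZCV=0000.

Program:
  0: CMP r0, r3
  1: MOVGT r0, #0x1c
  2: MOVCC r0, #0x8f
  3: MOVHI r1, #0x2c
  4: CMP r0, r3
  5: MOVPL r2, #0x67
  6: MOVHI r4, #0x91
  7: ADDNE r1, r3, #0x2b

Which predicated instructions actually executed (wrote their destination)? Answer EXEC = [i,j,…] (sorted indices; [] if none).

0: ✓ CMP  NZCV=1010
1: · MOVGT
2: · MOVCC
3: ✓ MOVHI  r1←0x2c
4: ✓ CMP  NZCV=1010
5: · MOVPL
6: ✓ MOVHI  r4←0x91
7: ✓ ADDNE  r1←0x3f

EXEC = [3,6,7]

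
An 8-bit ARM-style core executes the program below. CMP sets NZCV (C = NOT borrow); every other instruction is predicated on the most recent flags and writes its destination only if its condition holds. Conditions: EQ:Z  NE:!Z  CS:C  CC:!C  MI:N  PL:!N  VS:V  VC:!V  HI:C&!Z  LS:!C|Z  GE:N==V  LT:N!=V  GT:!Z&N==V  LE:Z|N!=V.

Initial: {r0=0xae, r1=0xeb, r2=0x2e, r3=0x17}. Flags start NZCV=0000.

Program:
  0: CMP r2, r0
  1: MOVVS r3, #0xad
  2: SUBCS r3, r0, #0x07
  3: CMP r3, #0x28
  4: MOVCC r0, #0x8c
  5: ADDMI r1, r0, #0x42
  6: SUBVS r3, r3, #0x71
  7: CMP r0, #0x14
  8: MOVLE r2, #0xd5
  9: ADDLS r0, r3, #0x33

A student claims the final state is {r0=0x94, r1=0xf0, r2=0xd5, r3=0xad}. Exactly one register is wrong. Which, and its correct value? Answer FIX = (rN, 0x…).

[0] flags=1001 → (cmp)
[1] flags=1001 VS?T → r3=0xad
[2] flags=1001 CS?F → skip
[3] flags=1010 → (cmp)
[4] flags=1010 CC?F → skip
[5] flags=1010 MI?T → r1=0xf0
[6] flags=1010 VS?F → skip
[7] flags=1010 → (cmp)
[8] flags=1010 LE?T → r2=0xd5
[9] flags=1010 LS?F → skip

FIX = (r0, 0xae)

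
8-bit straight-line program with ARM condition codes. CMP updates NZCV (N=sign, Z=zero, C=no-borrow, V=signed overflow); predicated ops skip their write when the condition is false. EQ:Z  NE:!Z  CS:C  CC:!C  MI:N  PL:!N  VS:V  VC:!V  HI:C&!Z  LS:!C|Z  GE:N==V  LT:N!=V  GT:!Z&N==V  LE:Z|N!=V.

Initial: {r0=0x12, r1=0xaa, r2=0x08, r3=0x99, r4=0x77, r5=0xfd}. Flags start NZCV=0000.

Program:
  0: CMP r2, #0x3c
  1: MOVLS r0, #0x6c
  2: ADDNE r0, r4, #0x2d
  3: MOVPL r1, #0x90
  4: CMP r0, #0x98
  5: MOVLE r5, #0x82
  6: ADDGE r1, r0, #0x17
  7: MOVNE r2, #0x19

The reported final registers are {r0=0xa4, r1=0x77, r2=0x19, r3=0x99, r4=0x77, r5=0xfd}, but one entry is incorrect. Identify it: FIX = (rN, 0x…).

0: ✓ CMP  NZCV=1000
1: ✓ MOVLS  r0←0x6c
2: ✓ ADDNE  r0←0xa4
3: · MOVPL
4: ✓ CMP  NZCV=0010
5: · MOVLE
6: ✓ ADDGE  r1←0xbb
7: ✓ MOVNE  r2←0x19

FIX = (r1, 0xbb)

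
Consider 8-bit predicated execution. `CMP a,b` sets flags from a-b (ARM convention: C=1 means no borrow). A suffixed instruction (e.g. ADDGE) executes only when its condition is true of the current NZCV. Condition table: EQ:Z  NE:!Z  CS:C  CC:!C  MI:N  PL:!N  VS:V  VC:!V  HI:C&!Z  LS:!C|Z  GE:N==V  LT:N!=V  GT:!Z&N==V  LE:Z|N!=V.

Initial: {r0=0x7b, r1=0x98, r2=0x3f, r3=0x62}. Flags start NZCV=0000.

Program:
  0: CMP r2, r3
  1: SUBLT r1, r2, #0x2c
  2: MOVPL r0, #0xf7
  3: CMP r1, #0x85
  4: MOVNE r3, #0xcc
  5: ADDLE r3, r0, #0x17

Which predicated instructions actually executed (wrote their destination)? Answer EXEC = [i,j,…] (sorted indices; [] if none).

EXEC = [1,4]

[0] flags=1000 → (cmp)
[1] flags=1000 LT?T → r1=0x13
[2] flags=1000 PL?F → skip
[3] flags=1001 → (cmp)
[4] flags=1001 NE?T → r3=0xcc
[5] flags=1001 LE?F → skip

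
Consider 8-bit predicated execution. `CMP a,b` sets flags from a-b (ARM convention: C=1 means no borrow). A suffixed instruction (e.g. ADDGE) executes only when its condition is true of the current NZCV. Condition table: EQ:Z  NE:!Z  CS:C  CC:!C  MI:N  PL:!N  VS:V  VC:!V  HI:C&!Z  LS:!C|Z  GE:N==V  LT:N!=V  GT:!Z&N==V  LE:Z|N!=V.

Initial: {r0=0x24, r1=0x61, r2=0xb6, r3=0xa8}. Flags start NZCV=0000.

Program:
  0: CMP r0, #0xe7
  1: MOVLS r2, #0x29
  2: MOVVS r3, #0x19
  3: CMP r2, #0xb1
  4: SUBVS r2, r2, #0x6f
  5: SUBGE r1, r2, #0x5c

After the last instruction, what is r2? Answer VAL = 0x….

VAL = 0x29

[0] flags=0000 → (cmp)
[1] flags=0000 LS?T → r2=0x29
[2] flags=0000 VS?F → skip
[3] flags=0000 → (cmp)
[4] flags=0000 VS?F → skip
[5] flags=0000 GE?T → r1=0xcd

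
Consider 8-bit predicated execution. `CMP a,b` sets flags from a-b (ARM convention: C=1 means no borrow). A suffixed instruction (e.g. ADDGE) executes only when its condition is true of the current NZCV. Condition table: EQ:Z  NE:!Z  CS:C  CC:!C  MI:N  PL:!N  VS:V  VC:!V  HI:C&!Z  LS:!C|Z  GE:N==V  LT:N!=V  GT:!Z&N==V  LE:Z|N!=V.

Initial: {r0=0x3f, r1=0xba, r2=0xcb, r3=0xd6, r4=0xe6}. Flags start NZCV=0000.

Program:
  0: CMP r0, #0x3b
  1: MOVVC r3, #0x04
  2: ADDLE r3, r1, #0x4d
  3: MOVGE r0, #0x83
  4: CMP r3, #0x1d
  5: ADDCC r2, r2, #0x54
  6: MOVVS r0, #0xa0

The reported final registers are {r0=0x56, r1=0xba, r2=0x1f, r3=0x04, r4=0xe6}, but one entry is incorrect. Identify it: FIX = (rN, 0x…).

0: ✓ CMP  NZCV=0010
1: ✓ MOVVC  r3←0x04
2: · ADDLE
3: ✓ MOVGE  r0←0x83
4: ✓ CMP  NZCV=1000
5: ✓ ADDCC  r2←0x1f
6: · MOVVS

FIX = (r0, 0x83)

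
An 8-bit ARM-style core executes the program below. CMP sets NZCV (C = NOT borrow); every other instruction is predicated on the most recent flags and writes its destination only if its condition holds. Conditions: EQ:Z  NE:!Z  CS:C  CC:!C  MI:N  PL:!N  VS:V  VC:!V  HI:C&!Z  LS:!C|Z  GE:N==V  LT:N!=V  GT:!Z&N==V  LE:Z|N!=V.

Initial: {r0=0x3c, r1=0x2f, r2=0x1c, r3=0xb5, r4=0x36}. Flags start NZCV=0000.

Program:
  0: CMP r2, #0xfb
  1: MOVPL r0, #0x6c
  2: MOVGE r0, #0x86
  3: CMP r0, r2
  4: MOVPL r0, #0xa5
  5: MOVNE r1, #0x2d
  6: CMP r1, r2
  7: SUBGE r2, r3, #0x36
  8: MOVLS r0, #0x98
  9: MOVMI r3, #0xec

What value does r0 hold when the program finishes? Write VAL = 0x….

VAL = 0xa5

0: ✓ CMP  NZCV=0000
1: ✓ MOVPL  r0←0x6c
2: ✓ MOVGE  r0←0x86
3: ✓ CMP  NZCV=0011
4: ✓ MOVPL  r0←0xa5
5: ✓ MOVNE  r1←0x2d
6: ✓ CMP  NZCV=0010
7: ✓ SUBGE  r2←0x7f
8: · MOVLS
9: · MOVMI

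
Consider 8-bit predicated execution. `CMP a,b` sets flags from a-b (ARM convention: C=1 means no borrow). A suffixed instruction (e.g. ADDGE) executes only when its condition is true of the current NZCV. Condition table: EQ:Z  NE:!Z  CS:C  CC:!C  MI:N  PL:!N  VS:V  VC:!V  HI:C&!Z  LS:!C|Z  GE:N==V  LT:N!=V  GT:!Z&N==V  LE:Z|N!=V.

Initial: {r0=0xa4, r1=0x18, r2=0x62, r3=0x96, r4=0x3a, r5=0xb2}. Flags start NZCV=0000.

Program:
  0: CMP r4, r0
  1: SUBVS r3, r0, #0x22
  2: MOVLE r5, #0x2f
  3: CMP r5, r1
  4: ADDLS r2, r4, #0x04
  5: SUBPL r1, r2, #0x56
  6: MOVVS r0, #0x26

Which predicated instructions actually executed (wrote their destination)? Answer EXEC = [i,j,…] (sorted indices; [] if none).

[0] flags=1001 → (cmp)
[1] flags=1001 VS?T → r3=0x82
[2] flags=1001 LE?F → skip
[3] flags=1010 → (cmp)
[4] flags=1010 LS?F → skip
[5] flags=1010 PL?F → skip
[6] flags=1010 VS?F → skip

EXEC = [1]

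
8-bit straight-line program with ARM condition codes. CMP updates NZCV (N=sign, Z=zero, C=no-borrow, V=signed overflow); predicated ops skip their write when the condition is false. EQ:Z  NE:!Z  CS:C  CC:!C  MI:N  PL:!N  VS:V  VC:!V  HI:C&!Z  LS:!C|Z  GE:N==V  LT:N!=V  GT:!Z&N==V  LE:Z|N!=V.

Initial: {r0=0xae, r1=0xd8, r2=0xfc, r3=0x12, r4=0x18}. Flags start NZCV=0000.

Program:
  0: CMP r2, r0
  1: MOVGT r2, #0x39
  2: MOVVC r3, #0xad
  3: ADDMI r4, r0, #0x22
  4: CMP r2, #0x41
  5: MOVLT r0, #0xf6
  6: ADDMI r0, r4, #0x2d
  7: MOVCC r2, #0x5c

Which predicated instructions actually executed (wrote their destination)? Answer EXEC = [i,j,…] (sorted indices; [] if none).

0: ✓ CMP  NZCV=0010
1: ✓ MOVGT  r2←0x39
2: ✓ MOVVC  r3←0xad
3: · ADDMI
4: ✓ CMP  NZCV=1000
5: ✓ MOVLT  r0←0xf6
6: ✓ ADDMI  r0←0x45
7: ✓ MOVCC  r2←0x5c

EXEC = [1,2,5,6,7]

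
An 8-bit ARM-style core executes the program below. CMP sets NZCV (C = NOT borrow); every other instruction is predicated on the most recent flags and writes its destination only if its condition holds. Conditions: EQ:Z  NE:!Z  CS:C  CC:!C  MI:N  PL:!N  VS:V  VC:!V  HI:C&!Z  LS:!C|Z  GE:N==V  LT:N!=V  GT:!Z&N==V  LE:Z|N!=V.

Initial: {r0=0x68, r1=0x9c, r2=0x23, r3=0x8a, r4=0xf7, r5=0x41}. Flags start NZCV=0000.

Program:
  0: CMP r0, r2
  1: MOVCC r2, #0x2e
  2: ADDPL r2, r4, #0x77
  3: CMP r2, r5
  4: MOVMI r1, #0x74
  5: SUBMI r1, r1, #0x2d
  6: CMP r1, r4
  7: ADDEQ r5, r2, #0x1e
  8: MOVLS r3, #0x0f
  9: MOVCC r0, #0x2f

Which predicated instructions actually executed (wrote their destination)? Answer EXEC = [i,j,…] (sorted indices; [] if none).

[0] flags=0010 → (cmp)
[1] flags=0010 CC?F → skip
[2] flags=0010 PL?T → r2=0x6e
[3] flags=0010 → (cmp)
[4] flags=0010 MI?F → skip
[5] flags=0010 MI?F → skip
[6] flags=1000 → (cmp)
[7] flags=1000 EQ?F → skip
[8] flags=1000 LS?T → r3=0x0f
[9] flags=1000 CC?T → r0=0x2f

EXEC = [2,8,9]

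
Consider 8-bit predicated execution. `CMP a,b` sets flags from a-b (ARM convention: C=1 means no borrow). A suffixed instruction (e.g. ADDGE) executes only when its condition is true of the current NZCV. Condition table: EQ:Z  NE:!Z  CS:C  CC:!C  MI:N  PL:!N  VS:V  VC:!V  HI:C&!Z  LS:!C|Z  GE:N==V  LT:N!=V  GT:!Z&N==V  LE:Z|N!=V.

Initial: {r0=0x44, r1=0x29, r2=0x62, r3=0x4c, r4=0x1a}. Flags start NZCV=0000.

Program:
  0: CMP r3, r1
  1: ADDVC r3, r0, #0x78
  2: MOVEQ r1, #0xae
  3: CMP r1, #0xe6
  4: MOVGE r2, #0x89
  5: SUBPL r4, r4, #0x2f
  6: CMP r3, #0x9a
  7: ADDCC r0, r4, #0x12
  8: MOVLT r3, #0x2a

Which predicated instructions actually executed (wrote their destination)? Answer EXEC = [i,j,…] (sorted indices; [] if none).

EXEC = [1,4,5]

0: ✓ CMP  NZCV=0010
1: ✓ ADDVC  r3←0xbc
2: · MOVEQ
3: ✓ CMP  NZCV=0000
4: ✓ MOVGE  r2←0x89
5: ✓ SUBPL  r4←0xeb
6: ✓ CMP  NZCV=0010
7: · ADDCC
8: · MOVLT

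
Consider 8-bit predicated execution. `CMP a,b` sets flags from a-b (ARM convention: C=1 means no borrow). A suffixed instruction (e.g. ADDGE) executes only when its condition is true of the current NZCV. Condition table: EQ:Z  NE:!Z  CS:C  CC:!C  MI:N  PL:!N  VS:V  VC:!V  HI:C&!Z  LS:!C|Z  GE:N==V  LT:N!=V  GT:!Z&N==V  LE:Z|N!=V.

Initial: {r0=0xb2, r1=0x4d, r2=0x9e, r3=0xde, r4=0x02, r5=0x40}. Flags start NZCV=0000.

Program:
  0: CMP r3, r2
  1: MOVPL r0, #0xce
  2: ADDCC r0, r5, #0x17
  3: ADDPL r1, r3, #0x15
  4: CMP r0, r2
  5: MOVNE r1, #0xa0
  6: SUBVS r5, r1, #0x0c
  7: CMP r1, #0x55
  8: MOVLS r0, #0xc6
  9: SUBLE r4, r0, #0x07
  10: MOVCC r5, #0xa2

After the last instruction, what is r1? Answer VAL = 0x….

[0] flags=0010 → (cmp)
[1] flags=0010 PL?T → r0=0xce
[2] flags=0010 CC?F → skip
[3] flags=0010 PL?T → r1=0xf3
[4] flags=0010 → (cmp)
[5] flags=0010 NE?T → r1=0xa0
[6] flags=0010 VS?F → skip
[7] flags=0011 → (cmp)
[8] flags=0011 LS?F → skip
[9] flags=0011 LE?T → r4=0xc7
[10] flags=0011 CC?F → skip

VAL = 0xa0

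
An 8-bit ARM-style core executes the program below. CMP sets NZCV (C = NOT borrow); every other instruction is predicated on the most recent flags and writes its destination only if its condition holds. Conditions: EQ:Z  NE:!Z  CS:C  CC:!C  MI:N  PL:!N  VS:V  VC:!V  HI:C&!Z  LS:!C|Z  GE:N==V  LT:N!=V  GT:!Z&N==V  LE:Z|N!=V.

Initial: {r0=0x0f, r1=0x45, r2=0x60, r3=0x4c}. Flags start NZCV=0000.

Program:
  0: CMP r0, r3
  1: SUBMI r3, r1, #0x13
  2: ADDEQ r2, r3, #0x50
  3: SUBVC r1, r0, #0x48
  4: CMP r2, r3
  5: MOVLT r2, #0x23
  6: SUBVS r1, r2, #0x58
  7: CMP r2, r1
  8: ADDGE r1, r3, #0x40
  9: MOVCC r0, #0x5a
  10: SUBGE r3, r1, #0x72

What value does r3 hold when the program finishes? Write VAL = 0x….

0: ✓ CMP  NZCV=1000
1: ✓ SUBMI  r3←0x32
2: · ADDEQ
3: ✓ SUBVC  r1←0xc7
4: ✓ CMP  NZCV=0010
5: · MOVLT
6: · SUBVS
7: ✓ CMP  NZCV=1001
8: ✓ ADDGE  r1←0x72
9: ✓ MOVCC  r0←0x5a
10: ✓ SUBGE  r3←0x00

VAL = 0x00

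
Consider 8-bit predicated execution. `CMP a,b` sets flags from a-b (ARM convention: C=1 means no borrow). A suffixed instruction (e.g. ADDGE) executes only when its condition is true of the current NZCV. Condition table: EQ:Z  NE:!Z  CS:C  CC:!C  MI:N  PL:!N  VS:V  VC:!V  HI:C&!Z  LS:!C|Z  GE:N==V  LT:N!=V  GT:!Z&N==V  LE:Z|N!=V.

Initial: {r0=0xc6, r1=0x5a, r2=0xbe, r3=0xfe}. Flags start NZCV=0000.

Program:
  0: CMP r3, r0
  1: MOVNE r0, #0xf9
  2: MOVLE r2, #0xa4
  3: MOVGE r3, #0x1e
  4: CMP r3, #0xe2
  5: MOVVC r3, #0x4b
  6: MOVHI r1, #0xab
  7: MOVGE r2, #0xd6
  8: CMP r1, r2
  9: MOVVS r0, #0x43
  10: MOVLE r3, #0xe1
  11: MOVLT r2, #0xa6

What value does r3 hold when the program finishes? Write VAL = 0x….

VAL = 0x4b

0: ✓ CMP  NZCV=0010
1: ✓ MOVNE  r0←0xf9
2: · MOVLE
3: ✓ MOVGE  r3←0x1e
4: ✓ CMP  NZCV=0000
5: ✓ MOVVC  r3←0x4b
6: · MOVHI
7: ✓ MOVGE  r2←0xd6
8: ✓ CMP  NZCV=1001
9: ✓ MOVVS  r0←0x43
10: · MOVLE
11: · MOVLT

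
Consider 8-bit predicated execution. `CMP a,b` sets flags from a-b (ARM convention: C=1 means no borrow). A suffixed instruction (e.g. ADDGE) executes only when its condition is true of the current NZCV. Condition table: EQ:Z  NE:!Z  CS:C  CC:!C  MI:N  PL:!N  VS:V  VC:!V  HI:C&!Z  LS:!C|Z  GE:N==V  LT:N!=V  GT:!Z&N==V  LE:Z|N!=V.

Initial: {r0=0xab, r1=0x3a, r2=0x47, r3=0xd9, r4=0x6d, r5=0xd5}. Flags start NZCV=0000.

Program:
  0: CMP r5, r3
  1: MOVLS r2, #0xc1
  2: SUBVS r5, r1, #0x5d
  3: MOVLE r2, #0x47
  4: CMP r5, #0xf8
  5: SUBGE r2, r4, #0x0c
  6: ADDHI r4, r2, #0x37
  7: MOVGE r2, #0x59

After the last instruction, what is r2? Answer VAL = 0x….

[0] flags=1000 → (cmp)
[1] flags=1000 LS?T → r2=0xc1
[2] flags=1000 VS?F → skip
[3] flags=1000 LE?T → r2=0x47
[4] flags=1000 → (cmp)
[5] flags=1000 GE?F → skip
[6] flags=1000 HI?F → skip
[7] flags=1000 GE?F → skip

VAL = 0x47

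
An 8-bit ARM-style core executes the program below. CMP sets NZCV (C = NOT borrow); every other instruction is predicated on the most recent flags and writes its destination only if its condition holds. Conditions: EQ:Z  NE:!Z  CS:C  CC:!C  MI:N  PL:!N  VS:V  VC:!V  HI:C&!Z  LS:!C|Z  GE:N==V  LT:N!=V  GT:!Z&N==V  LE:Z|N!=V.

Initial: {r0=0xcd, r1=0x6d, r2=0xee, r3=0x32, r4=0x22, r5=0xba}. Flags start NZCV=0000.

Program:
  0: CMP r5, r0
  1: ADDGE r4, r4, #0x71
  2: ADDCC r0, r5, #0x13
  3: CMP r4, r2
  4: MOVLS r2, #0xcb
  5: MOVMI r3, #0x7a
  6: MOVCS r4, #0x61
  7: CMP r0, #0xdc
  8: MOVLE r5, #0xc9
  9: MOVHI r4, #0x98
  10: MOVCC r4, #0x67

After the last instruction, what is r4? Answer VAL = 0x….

VAL = 0x67

[0] flags=1000 → (cmp)
[1] flags=1000 GE?F → skip
[2] flags=1000 CC?T → r0=0xcd
[3] flags=0000 → (cmp)
[4] flags=0000 LS?T → r2=0xcb
[5] flags=0000 MI?F → skip
[6] flags=0000 CS?F → skip
[7] flags=1000 → (cmp)
[8] flags=1000 LE?T → r5=0xc9
[9] flags=1000 HI?F → skip
[10] flags=1000 CC?T → r4=0x67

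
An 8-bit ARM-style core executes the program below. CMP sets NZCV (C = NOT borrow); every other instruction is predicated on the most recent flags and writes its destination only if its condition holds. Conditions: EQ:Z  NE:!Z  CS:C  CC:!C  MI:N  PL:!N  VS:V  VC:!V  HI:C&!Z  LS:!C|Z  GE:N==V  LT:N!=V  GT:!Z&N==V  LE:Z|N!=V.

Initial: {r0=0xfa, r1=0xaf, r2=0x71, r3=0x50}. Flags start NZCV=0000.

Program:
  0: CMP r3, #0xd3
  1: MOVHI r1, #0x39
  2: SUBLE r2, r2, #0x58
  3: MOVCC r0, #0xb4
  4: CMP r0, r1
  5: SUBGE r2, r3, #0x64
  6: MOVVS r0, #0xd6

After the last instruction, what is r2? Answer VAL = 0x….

[0] flags=0000 → (cmp)
[1] flags=0000 HI?F → skip
[2] flags=0000 LE?F → skip
[3] flags=0000 CC?T → r0=0xb4
[4] flags=0010 → (cmp)
[5] flags=0010 GE?T → r2=0xec
[6] flags=0010 VS?F → skip

VAL = 0xec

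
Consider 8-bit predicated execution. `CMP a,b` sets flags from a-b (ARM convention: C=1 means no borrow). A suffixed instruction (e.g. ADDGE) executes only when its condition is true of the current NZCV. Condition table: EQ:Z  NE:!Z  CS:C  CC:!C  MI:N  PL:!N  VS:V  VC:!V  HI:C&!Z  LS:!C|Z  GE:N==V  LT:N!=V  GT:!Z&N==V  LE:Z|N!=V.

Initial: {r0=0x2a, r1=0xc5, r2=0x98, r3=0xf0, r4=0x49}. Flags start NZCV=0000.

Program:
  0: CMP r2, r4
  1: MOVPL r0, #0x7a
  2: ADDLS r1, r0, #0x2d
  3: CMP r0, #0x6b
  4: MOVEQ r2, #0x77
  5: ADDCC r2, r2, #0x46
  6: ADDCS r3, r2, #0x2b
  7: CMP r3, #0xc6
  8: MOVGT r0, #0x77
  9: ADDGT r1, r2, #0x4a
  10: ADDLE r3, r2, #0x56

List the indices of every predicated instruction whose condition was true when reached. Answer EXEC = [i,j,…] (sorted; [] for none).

[0] flags=0011 → (cmp)
[1] flags=0011 PL?T → r0=0x7a
[2] flags=0011 LS?F → skip
[3] flags=0010 → (cmp)
[4] flags=0010 EQ?F → skip
[5] flags=0010 CC?F → skip
[6] flags=0010 CS?T → r3=0xc3
[7] flags=1000 → (cmp)
[8] flags=1000 GT?F → skip
[9] flags=1000 GT?F → skip
[10] flags=1000 LE?T → r3=0xee

EXEC = [1,6,10]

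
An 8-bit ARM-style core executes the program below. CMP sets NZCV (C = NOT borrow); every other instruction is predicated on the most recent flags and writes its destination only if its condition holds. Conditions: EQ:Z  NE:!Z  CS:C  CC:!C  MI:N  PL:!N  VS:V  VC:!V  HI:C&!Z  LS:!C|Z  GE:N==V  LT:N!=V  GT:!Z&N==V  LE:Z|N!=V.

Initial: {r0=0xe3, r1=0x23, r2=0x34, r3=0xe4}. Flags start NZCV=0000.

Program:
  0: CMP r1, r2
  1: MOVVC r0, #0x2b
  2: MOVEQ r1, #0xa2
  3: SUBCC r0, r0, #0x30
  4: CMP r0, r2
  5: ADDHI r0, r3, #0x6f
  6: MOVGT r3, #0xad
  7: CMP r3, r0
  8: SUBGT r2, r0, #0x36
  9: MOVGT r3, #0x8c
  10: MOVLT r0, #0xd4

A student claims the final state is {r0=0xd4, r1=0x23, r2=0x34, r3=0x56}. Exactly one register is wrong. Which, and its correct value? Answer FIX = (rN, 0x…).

0: ✓ CMP  NZCV=1000
1: ✓ MOVVC  r0←0x2b
2: · MOVEQ
3: ✓ SUBCC  r0←0xfb
4: ✓ CMP  NZCV=1010
5: ✓ ADDHI  r0←0x53
6: · MOVGT
7: ✓ CMP  NZCV=1010
8: · SUBGT
9: · MOVGT
10: ✓ MOVLT  r0←0xd4

FIX = (r3, 0xe4)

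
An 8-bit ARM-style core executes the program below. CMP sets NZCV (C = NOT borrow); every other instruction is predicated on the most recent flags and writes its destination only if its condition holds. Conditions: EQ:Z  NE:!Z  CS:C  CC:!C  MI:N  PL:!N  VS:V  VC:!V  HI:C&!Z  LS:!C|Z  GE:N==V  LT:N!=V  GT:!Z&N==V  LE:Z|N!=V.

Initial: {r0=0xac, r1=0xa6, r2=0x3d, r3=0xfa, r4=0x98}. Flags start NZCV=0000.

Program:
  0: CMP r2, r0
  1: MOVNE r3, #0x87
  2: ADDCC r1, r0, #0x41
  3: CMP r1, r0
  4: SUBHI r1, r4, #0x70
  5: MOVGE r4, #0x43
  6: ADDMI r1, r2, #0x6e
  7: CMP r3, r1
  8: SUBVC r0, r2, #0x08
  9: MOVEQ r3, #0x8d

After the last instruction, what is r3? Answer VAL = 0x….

0: ✓ CMP  NZCV=1001
1: ✓ MOVNE  r3←0x87
2: ✓ ADDCC  r1←0xed
3: ✓ CMP  NZCV=0010
4: ✓ SUBHI  r1←0x28
5: ✓ MOVGE  r4←0x43
6: · ADDMI
7: ✓ CMP  NZCV=0011
8: · SUBVC
9: · MOVEQ

VAL = 0x87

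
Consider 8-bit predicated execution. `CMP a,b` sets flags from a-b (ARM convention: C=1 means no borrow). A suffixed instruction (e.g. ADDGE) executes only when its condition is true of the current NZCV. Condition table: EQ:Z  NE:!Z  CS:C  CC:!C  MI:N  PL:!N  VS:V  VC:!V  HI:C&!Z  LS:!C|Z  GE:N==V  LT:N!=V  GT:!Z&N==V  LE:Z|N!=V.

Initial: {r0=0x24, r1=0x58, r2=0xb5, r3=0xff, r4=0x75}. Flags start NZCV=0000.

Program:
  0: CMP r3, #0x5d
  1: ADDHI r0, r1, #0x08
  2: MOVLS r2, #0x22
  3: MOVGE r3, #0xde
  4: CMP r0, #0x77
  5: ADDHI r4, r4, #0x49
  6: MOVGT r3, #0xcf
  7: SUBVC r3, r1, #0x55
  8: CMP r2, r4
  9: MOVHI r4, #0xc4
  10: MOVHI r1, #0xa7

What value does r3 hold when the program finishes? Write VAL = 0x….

VAL = 0x03

[0] flags=1010 → (cmp)
[1] flags=1010 HI?T → r0=0x60
[2] flags=1010 LS?F → skip
[3] flags=1010 GE?F → skip
[4] flags=1000 → (cmp)
[5] flags=1000 HI?F → skip
[6] flags=1000 GT?F → skip
[7] flags=1000 VC?T → r3=0x03
[8] flags=0011 → (cmp)
[9] flags=0011 HI?T → r4=0xc4
[10] flags=0011 HI?T → r1=0xa7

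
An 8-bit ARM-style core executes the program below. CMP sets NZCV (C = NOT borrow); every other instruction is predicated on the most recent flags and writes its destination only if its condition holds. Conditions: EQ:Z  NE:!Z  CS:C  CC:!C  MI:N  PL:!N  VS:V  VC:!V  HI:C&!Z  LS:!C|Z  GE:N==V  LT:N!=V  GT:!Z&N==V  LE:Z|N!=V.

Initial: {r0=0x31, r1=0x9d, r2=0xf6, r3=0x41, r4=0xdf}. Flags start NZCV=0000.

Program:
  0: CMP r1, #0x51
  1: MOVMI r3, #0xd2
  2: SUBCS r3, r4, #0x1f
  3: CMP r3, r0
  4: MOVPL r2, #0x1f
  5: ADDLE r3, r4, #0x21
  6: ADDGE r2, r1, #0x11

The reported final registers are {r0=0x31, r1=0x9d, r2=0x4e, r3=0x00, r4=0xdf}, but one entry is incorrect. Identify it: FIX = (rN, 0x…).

FIX = (r2, 0xf6)

[0] flags=0011 → (cmp)
[1] flags=0011 MI?F → skip
[2] flags=0011 CS?T → r3=0xc0
[3] flags=1010 → (cmp)
[4] flags=1010 PL?F → skip
[5] flags=1010 LE?T → r3=0x00
[6] flags=1010 GE?F → skip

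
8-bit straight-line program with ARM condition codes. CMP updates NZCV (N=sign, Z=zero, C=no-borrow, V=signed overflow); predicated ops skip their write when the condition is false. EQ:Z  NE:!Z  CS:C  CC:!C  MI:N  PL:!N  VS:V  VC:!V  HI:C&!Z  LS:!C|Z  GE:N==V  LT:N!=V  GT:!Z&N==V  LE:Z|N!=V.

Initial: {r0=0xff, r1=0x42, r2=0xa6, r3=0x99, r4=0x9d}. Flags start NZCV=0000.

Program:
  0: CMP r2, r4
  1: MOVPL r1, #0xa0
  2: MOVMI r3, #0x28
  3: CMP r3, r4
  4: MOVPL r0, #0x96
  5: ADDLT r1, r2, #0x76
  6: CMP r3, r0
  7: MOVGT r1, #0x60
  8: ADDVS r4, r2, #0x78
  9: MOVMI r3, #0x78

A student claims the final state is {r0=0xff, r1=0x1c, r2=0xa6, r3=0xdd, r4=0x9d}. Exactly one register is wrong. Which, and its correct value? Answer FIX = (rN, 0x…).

0: ✓ CMP  NZCV=0010
1: ✓ MOVPL  r1←0xa0
2: · MOVMI
3: ✓ CMP  NZCV=1000
4: · MOVPL
5: ✓ ADDLT  r1←0x1c
6: ✓ CMP  NZCV=1000
7: · MOVGT
8: · ADDVS
9: ✓ MOVMI  r3←0x78

FIX = (r3, 0x78)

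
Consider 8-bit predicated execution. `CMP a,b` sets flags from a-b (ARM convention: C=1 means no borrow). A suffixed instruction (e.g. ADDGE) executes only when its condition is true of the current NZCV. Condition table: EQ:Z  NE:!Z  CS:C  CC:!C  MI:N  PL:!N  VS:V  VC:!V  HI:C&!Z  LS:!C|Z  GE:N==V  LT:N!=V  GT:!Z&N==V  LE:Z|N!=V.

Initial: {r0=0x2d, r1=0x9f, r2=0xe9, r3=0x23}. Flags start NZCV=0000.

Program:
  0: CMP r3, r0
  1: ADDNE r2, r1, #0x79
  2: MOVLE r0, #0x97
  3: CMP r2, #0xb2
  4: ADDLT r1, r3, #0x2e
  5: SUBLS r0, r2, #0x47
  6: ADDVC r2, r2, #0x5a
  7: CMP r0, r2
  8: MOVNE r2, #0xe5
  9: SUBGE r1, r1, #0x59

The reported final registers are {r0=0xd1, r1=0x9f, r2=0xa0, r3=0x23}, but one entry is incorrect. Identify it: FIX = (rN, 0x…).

[0] flags=1000 → (cmp)
[1] flags=1000 NE?T → r2=0x18
[2] flags=1000 LE?T → r0=0x97
[3] flags=0000 → (cmp)
[4] flags=0000 LT?F → skip
[5] flags=0000 LS?T → r0=0xd1
[6] flags=0000 VC?T → r2=0x72
[7] flags=0011 → (cmp)
[8] flags=0011 NE?T → r2=0xe5
[9] flags=0011 GE?F → skip

FIX = (r2, 0xe5)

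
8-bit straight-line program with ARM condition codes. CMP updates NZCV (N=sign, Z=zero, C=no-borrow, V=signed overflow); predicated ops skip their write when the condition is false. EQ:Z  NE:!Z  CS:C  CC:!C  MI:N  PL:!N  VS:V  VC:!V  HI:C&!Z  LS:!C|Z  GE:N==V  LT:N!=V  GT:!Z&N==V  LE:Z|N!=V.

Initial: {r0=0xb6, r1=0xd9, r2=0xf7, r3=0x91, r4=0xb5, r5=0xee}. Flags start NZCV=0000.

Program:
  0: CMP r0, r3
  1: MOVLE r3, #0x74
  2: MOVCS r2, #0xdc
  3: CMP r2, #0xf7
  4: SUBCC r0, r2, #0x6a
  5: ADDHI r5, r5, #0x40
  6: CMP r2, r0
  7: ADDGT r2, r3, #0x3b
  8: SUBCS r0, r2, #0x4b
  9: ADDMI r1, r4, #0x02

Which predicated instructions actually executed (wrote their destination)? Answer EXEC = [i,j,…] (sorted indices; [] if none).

EXEC = [2,4,8]

[0] flags=0010 → (cmp)
[1] flags=0010 LE?F → skip
[2] flags=0010 CS?T → r2=0xdc
[3] flags=1000 → (cmp)
[4] flags=1000 CC?T → r0=0x72
[5] flags=1000 HI?F → skip
[6] flags=0011 → (cmp)
[7] flags=0011 GT?F → skip
[8] flags=0011 CS?T → r0=0x91
[9] flags=0011 MI?F → skip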